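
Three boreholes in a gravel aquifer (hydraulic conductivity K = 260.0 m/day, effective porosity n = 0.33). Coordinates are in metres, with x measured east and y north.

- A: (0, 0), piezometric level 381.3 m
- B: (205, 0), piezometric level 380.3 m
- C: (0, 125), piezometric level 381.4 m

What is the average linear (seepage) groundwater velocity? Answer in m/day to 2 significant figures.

∂h/∂x = (380.3 − 381.3) / (205 − 0) = -0.004878
∂h/∂y = (381.4 − 381.3) / (125 − 0) = +0.0008000
|∇h| = √(-0.004878² + 0.0008000²) = 0.004943
Seepage velocity v = K·i/n = 260.0 × 0.004943 / 0.33 = 3.894 m/day.

3.9 m/day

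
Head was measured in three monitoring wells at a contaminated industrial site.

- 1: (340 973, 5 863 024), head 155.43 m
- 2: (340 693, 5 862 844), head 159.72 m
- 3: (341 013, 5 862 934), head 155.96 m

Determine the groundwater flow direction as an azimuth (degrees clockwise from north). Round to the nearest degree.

With h = a·x + b·y + c and 1 as origin, the differences give:
  (-280)·a + (-180)·b = +4.29
  40·a + (-90)·b = +0.53
Eliminate b (×(-90) and ×(-180), subtract): 32400·a = -290.700 → a = ∂h/∂x = -0.008972
Back-substitute: b = ∂h/∂y = -0.009877.
Flow direction (−∇h) has components (+0.008972 E, +0.009877 N).
Azimuth = atan2(E, N) = atan2(+0.008972, +0.009877) = 42.3° ≈ 042°.

042°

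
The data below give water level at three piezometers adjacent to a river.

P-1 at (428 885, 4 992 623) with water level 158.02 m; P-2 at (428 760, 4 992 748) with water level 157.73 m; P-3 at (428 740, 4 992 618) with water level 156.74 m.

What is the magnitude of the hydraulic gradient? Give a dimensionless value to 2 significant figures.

With h = a·x + b·y + c and P-1 as origin, the differences give:
  (-125)·a + 125·b = -0.29
  (-145)·a + (-5)·b = -1.28
Eliminate b (×(-5) and ×125, subtract): 18750·a = 161.450 → a = ∂h/∂x = +0.008611
Back-substitute: b = ∂h/∂y = +0.006291.
|∇h| = √(0.008611² + 0.006291²) = 0.01066

0.011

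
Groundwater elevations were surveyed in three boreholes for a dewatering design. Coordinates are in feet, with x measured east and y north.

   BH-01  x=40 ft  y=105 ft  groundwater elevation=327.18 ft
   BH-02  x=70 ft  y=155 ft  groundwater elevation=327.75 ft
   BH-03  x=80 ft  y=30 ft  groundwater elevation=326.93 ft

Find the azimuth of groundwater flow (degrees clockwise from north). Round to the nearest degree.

225°

With h = a·x + b·y + c and BH-01 as origin, the differences give:
  30·a + 50·b = +0.57
  40·a + (-75)·b = -0.25
Eliminate b (×(-75) and ×50, subtract): -4250·a = -30.250 → a = ∂h/∂x = +0.007118
Back-substitute: b = ∂h/∂y = +0.007129.
Flow direction (−∇h) has components (-0.007118 E, -0.007129 N).
Azimuth = atan2(E, N) = atan2(-0.007118, -0.007129) = 225.0° ≈ 225°.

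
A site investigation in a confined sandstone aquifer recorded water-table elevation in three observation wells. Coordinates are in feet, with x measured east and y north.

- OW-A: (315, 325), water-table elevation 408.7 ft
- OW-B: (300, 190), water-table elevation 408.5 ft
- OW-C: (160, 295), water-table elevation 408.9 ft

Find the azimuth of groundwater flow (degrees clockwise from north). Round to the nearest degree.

With h = a·x + b·y + c and OW-A as origin, the differences give:
  (-15)·a + (-135)·b = -0.2
  (-155)·a + (-30)·b = +0.2
Eliminate b (×(-30) and ×(-135), subtract): -20475·a = 33.00 → a = ∂h/∂x = -0.001612
Back-substitute: b = ∂h/∂y = +0.001661.
Flow direction (−∇h) has components (+0.001612 E, -0.001661 N).
Azimuth = atan2(E, N) = atan2(+0.001612, -0.001661) = 135.9° ≈ 136°.

136°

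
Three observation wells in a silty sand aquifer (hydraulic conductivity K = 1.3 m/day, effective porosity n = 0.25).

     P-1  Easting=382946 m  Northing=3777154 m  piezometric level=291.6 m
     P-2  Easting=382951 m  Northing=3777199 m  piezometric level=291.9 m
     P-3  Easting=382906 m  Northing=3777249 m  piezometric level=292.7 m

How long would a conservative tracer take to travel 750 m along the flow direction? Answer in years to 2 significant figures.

33 years

Taking P-1 as reference: P-2−P-1 = (5, 45, +0.3); P-3−P-1 = (-40, 95, +1.1).
Solve a·Δx + b·Δy = Δh: det = 5·95 − (-40)·45 = 2275.
∂h/∂x = [(+0.3)·95 − (+1.1)·45] / 2275 = -0.009231
∂h/∂y = [5·(+1.1) − (-40)·(+0.3)] / 2275 = +0.007692
|∇h| = √(-0.009231² + 0.007692²) = 0.01202
Seepage velocity v = K·i/n = 1.3 × 0.01202 / 0.25 = 0.0625 m/day.
t = 750 / 0.0625 = 1.2e+04 days = 32.9 years.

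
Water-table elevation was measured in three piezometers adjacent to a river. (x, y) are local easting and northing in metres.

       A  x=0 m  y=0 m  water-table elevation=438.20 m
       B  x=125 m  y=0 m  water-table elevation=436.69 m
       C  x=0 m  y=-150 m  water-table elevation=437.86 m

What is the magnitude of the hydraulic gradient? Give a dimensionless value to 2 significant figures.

0.012

∂h/∂x = (436.69 − 438.20) / (125 − 0) = -0.01208
∂h/∂y = (437.86 − 438.20) / (-150 − 0) = +0.002267
|∇h| = √(-0.01208² + 0.002267²) = 0.01229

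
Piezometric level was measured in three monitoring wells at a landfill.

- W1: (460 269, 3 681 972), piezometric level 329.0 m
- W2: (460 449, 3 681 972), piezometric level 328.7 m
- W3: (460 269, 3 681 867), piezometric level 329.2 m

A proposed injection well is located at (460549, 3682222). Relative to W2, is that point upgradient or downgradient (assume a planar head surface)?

downgradient

∂h/∂x = (328.7 − 329.0) / (460449 − 460269) = -0.001667
∂h/∂y = (329.2 − 329.0) / (3681867 − 3681972) = -0.001905
Head at (460549, 3682222) = 329.0 + (-0.001667)·(280) + (-0.001905)·(250) = 328.06 m.
That is lower than the 328.7 m at W2, so the point is downgradient.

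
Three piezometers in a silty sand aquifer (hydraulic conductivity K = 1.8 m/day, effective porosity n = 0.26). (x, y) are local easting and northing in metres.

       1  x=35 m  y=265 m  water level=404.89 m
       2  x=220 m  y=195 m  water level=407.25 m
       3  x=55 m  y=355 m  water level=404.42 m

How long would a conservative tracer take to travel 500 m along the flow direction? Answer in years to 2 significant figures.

16 years

Taking 1 as reference: 2−1 = (185, -70, +2.36); 3−1 = (20, 90, -0.47).
Determinant of the coordinate differences = 185·90 − 20·(-70) = 18050.
∂h/∂x = [(+2.36)·90 − (-0.47)·(-70)] / 18050 = +0.009945
∂h/∂y = [185·(-0.47) − 20·(+2.36)] / 18050 = -0.007432
|∇h| = √(0.009945² + -0.007432²) = 0.01242
Seepage velocity v = K·i/n = 1.8 × 0.01242 / 0.26 = 0.08598 m/day.
t = 500 / 0.08598 = 5815 days = 15.9 years.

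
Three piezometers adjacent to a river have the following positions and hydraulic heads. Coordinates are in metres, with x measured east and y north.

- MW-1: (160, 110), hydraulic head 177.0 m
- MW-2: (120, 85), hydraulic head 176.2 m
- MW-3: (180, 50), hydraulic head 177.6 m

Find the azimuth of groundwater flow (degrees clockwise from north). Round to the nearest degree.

Differences from MW-1: to MW-2 (Δx, Δy, Δh) = (-40, -25, -0.8); to MW-3 = (20, -60, +0.6).
Determinant of the coordinate differences = (-40)·(-60) − 20·(-25) = 2900.
∂h/∂x = [(-0.8)·(-60) − (+0.6)·(-25)] / 2900 = +0.02172
∂h/∂y = [(-40)·(+0.6) − 20·(-0.8)] / 2900 = -0.002759
Flow direction (−∇h) has components (-0.02172 E, +0.002759 N).
Azimuth = atan2(E, N) = atan2(-0.02172, +0.002759) = 277.2° ≈ 277°.

277°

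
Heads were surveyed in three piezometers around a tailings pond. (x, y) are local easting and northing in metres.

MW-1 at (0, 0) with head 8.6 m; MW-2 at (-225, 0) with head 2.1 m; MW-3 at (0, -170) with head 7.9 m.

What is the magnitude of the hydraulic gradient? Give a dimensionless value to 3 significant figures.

∂h/∂x = (2.1 − 8.6) / (-225 − 0) = +0.02889
∂h/∂y = (7.9 − 8.6) / (-170 − 0) = +0.004118
|∇h| = √(0.02889² + 0.004118²) = 0.02918

0.0292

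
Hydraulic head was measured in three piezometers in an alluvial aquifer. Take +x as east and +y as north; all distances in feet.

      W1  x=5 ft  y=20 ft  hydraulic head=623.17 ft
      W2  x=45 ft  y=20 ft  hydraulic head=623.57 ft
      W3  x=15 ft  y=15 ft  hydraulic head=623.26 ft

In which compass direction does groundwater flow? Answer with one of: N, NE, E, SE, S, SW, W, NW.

With h = a·x + b·y + c and W1 as origin, the differences give:
  40·a + 0·b = +0.40
  10·a + (-5)·b = +0.09
Eliminate b (×(-5) and ×0, subtract): -200·a = -2.000 → a = ∂h/∂x = +0.01000
Back-substitute: b = ∂h/∂y = +0.002000.
Flow = −∇h = (-0.01000 east, -0.002000 north), which points west.

W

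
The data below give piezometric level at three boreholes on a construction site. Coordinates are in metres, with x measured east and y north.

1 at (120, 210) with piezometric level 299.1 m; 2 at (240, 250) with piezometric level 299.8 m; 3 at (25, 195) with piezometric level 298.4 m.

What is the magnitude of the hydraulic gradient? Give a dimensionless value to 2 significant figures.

Taking 1 as reference: 2−1 = (120, 40, +0.7); 3−1 = (-95, -15, -0.7).
Solve a·Δx + b·Δy = Δh: det = 120·(-15) − (-95)·40 = 2000.
∂h/∂x = [(+0.7)·(-15) − (-0.7)·40] / 2000 = +0.008750
∂h/∂y = [120·(-0.7) − (-95)·(+0.7)] / 2000 = -0.008750
|∇h| = √(0.008750² + -0.008750²) = 0.01237

0.012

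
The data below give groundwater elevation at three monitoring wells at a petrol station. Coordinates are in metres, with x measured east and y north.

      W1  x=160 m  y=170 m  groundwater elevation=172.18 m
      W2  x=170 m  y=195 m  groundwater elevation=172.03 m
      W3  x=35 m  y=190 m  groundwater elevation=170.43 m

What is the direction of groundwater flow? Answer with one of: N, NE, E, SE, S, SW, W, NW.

NW

Differences from W1: to W2 (Δx, Δy, Δh) = (10, 25, -0.15); to W3 = (-125, 20, -1.75).
Solve a·Δx + b·Δy = Δh: det = 10·20 − (-125)·25 = 3325.
∂h/∂x = [(-0.15)·20 − (-1.75)·25] / 3325 = +0.01226
∂h/∂y = [10·(-1.75) − (-125)·(-0.15)] / 3325 = -0.01090
Flow = −∇h = (-0.01226 east, +0.01090 north), which points northwest.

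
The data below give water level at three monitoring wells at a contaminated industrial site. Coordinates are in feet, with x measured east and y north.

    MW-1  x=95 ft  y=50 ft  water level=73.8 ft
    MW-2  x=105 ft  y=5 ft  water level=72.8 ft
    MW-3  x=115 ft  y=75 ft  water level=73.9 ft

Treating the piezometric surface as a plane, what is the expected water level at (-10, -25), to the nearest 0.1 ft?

Taking MW-1 as reference: MW-2−MW-1 = (10, -45, -1.0); MW-3−MW-1 = (20, 25, +0.1).
Solve a·Δx + b·Δy = Δh: det = 10·25 − 20·(-45) = 1150.
∂h/∂x = [(-1.0)·25 − (+0.1)·(-45)] / 1150 = -0.01783
∂h/∂y = [10·(+0.1) − 20·(-1.0)] / 1150 = +0.01826
h(-10, -25) = 73.8 + (-0.01783)·(-105) + (+0.01826)·(-75) = 73.8 +1.872 -1.370 = 74.302 ft.

74.3 ft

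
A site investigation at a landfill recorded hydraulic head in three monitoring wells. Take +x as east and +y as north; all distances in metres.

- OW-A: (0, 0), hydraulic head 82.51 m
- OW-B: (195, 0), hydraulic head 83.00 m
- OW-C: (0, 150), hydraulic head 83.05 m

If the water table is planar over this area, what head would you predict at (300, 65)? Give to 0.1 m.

83.5 m

∂h/∂x = (83.00 − 82.51) / (195 − 0) = +0.002513
∂h/∂y = (83.05 − 82.51) / (150 − 0) = +0.003600
h(300, 65) = 82.51 + (+0.002513)·(300) + (+0.003600)·(65) = 82.51 +0.754 +0.234 = 83.498 m.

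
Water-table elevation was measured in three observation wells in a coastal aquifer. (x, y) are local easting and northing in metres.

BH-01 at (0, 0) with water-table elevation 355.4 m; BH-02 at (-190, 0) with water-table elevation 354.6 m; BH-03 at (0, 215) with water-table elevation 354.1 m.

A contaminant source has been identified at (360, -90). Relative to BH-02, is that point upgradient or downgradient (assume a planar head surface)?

upgradient

∂h/∂x = (354.6 − 355.4) / (-190 − 0) = +0.004211
∂h/∂y = (354.1 − 355.4) / (215 − 0) = -0.006047
Head at (360, -90) = 355.4 + (+0.004211)·(360) + (-0.006047)·(-90) = 357.46 m.
That is higher than the 354.6 m at BH-02, so the point is upgradient.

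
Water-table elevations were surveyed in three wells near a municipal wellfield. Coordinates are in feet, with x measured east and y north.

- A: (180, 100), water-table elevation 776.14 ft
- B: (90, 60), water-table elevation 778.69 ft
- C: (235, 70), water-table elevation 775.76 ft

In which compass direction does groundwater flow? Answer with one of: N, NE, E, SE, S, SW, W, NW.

Three-point gradient (reference A): Δ to B = (-90, -40, +2.55), Δ to C = (55, -30, -0.38).
∂h/∂x = -0.01871, ∂h/∂y = -0.02164 (det = 4900).
Flow = −∇h = (+0.01871 east, +0.02164 north), which points northeast.

NE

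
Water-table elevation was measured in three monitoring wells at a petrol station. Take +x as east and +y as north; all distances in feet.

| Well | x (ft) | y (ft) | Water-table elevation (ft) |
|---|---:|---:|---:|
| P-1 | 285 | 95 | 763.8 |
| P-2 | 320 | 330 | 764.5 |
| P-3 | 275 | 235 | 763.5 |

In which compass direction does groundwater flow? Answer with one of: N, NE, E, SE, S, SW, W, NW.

With h = a·x + b·y + c and P-1 as origin, the differences give:
  35·a + 235·b = +0.7
  (-10)·a + 140·b = -0.3
Eliminate b (×140 and ×235, subtract): 7250·a = 168.50 → a = ∂h/∂x = +0.02324
Back-substitute: b = ∂h/∂y = -0.0004828.
Flow = −∇h = (-0.02324 east, +0.0004828 north), which points west.

W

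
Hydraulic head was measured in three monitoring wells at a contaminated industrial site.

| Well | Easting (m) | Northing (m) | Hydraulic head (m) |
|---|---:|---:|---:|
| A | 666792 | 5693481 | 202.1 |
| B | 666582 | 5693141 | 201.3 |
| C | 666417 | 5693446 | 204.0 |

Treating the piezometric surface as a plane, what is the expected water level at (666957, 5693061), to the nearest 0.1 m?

198.7 m

Taking A as reference: B−A = (-210, -340, -0.8); C−A = (-375, -35, +1.9).
Solve a·Δx + b·Δy = Δh: det = (-210)·(-35) − (-375)·(-340) = -120150.
∂h/∂x = [(-0.8)·(-35) − (+1.9)·(-340)] / -120150 = -0.005610
∂h/∂y = [(-210)·(+1.9) − (-375)·(-0.8)] / -120150 = +0.005818
h(666957, 5693061) = 202.1 + (-0.005610)·(165) + (+0.005818)·(-420) = 202.1 -0.926 -2.443 = 198.731 m.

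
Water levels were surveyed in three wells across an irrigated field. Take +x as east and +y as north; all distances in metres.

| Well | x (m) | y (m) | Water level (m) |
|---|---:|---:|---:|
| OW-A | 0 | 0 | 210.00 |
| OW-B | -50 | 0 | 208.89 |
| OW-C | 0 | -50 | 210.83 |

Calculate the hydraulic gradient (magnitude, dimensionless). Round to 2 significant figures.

∂h/∂x = (208.89 − 210.00) / (-50 − 0) = +0.02220
∂h/∂y = (210.83 − 210.00) / (-50 − 0) = -0.01660
|∇h| = √(0.02220² + -0.01660²) = 0.02772

0.028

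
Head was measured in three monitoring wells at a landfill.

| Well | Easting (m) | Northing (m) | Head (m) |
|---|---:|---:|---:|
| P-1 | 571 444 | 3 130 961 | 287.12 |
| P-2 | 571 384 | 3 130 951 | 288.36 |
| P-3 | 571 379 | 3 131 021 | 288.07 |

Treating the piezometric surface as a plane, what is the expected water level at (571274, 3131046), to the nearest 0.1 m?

With h = a·x + b·y + c and P-1 as origin, the differences give:
  (-60)·a + (-10)·b = +1.24
  (-65)·a + 60·b = +0.95
Eliminate b (×60 and ×(-10), subtract): -4250·a = 83.900 → a = ∂h/∂x = -0.01974
Back-substitute: b = ∂h/∂y = -0.005553.
h(571274, 3131046) = 287.12 + (-0.01974)·(-170) + (-0.005553)·(85) = 287.12 +3.356 -0.472 = 290.004 m.

290.0 m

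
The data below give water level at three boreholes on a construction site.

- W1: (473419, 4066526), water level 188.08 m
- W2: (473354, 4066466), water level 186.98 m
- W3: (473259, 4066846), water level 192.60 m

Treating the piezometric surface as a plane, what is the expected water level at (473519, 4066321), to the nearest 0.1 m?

185.2 m

Three-point gradient (reference W1): Δ to W2 = (-65, -60, -1.10), Δ to W3 = (-160, 320, +4.52).
∂h/∂x = +0.002658, ∂h/∂y = +0.01545 (det = -30400).
h(473519, 4066321) = 188.08 + (+0.002658)·(100) + (+0.01545)·(-205) = 188.08 +0.266 -3.168 = 185.178 m.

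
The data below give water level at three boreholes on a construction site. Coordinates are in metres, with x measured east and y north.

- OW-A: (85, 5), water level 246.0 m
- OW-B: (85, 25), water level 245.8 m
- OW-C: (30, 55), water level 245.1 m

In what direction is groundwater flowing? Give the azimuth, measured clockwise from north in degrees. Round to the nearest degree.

With h = a·x + b·y + c and OW-A as origin, the differences give:
  0·a + 20·b = -0.2
  (-55)·a + 50·b = -0.9
Eliminate b (×50 and ×20, subtract): 1100·a = 8.00 → a = ∂h/∂x = +0.007273
Back-substitute: b = ∂h/∂y = -0.010000.
Flow direction (−∇h) has components (-0.007273 E, +0.010000 N).
Azimuth = atan2(E, N) = atan2(-0.007273, +0.010000) = 324.0° ≈ 324°.

324°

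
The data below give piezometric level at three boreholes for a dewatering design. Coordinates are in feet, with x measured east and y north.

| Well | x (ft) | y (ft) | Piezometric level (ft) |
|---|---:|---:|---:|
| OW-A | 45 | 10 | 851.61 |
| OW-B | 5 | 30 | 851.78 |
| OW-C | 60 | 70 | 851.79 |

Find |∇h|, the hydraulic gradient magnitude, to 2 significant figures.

Differences from OW-A: to OW-B (Δx, Δy, Δh) = (-40, 20, +0.17); to OW-C = (15, 60, +0.18).
Determinant of the coordinate differences = (-40)·60 − 15·20 = -2700.
∂h/∂x = [(+0.17)·60 − (+0.18)·20] / -2700 = -0.002444
∂h/∂y = [(-40)·(+0.18) − 15·(+0.17)] / -2700 = +0.003611
|∇h| = √(-0.002444² + 0.003611²) = 0.00436

0.0044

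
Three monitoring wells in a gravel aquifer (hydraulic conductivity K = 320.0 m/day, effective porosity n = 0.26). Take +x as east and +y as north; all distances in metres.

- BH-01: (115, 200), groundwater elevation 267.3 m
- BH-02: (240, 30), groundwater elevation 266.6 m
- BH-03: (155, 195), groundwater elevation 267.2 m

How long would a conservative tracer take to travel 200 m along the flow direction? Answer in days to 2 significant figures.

49 days

Taking BH-01 as reference: BH-02−BH-01 = (125, -170, -0.7); BH-03−BH-01 = (40, -5, -0.1).
Solve a·Δx + b·Δy = Δh: det = 125·(-5) − 40·(-170) = 6175.
∂h/∂x = [(-0.7)·(-5) − (-0.1)·(-170)] / 6175 = -0.002186
∂h/∂y = [125·(-0.1) − 40·(-0.7)] / 6175 = +0.002510
|∇h| = √(-0.002186² + 0.002510²) = 0.003328
Seepage velocity v = K·i/n = 320.0 × 0.003328 / 0.26 = 4.096 m/day.
t = 200 / 4.096 = 48.83 days.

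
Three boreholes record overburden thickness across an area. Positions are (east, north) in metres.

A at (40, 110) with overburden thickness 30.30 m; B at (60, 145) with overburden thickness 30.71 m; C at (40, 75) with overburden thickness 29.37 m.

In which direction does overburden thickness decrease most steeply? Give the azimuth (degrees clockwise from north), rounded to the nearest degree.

136°

Three-point gradient (reference A): Δ to B = (20, 35, +0.41), Δ to C = (0, -35, -0.93).
∂d/∂x = -0.02600, ∂d/∂y = +0.02657 (det = -700).
Steepest decrease is along −∇f: components (+0.02600 E, -0.02657 N).
Azimuth = atan2(+0.02600, -0.02657) = 135.6° ≈ 136°.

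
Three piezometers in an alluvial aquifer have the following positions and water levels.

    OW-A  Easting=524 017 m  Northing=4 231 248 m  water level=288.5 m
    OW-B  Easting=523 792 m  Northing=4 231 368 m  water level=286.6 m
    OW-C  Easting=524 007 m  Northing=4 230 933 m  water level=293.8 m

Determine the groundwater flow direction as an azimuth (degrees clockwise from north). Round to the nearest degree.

Differences from OW-A: to OW-B (Δx, Δy, Δh) = (-225, 120, -1.9); to OW-C = (-10, -315, +5.3).
Solve a·Δx + b·Δy = Δh: det = (-225)·(-315) − (-10)·120 = 72075.
∂h/∂x = [(-1.9)·(-315) − (+5.3)·120] / 72075 = -0.0005203
∂h/∂y = [(-225)·(+5.3) − (-10)·(-1.9)] / 72075 = -0.01681
Flow direction (−∇h) has components (+0.0005203 E, +0.01681 N).
Azimuth = atan2(E, N) = atan2(+0.0005203, +0.01681) = 1.8° ≈ 002°.

002°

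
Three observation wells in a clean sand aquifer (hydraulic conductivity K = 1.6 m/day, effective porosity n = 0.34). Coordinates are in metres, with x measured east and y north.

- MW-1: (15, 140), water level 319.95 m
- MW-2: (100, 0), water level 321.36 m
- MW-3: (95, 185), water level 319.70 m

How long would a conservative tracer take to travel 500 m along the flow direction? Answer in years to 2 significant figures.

Taking MW-1 as reference: MW-2−MW-1 = (85, -140, +1.41); MW-3−MW-1 = (80, 45, -0.25).
Determinant of the coordinate differences = 85·45 − 80·(-140) = 15025.
∂h/∂x = [(+1.41)·45 − (-0.25)·(-140)] / 15025 = +0.001894
∂h/∂y = [85·(-0.25) − 80·(+1.41)] / 15025 = -0.008922
|∇h| = √(0.001894² + -0.008922²) = 0.009121
Seepage velocity v = K·i/n = 1.6 × 0.009121 / 0.34 = 0.04292 m/day.
t = 500 / 0.04292 = 1.165e+04 days = 31.9 years.

32 years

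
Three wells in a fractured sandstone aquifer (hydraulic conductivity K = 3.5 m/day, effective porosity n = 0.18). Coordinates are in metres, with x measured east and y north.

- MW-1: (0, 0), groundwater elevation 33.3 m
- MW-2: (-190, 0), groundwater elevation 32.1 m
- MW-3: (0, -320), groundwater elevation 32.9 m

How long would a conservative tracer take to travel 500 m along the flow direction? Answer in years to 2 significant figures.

∂h/∂x = (32.1 − 33.3) / (-190 − 0) = +0.006316
∂h/∂y = (32.9 − 33.3) / (-320 − 0) = +0.001250
|∇h| = √(0.006316² + 0.001250²) = 0.006439
Seepage velocity v = K·i/n = 3.5 × 0.006439 / 0.18 = 0.1252 m/day.
t = 500 / 0.1252 = 3994 days = 10.9 years.

11 years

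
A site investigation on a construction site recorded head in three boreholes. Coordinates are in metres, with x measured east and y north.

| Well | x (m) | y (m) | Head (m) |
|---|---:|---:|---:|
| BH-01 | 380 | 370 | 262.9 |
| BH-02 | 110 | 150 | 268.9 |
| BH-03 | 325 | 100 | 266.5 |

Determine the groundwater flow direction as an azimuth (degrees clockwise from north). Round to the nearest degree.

052°

With h = a·x + b·y + c and BH-01 as origin, the differences give:
  (-270)·a + (-220)·b = +6.0
  (-55)·a + (-270)·b = +3.6
Eliminate b (×(-270) and ×(-220), subtract): 60800·a = -828.00 → a = ∂h/∂x = -0.01362
Back-substitute: b = ∂h/∂y = -0.01056.
Flow direction (−∇h) has components (+0.01362 E, +0.01056 N).
Azimuth = atan2(E, N) = atan2(+0.01362, +0.01056) = 52.2° ≈ 052°.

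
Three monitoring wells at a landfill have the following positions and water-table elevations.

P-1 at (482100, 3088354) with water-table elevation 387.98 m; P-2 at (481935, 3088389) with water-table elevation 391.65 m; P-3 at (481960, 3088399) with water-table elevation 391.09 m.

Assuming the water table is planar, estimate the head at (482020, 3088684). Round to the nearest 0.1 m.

Differences from P-1: to P-2 (Δx, Δy, Δh) = (-165, 35, +3.67); to P-3 = (-140, 45, +3.11).
Determinant of the coordinate differences = (-165)·45 − (-140)·35 = -2525.
∂h/∂x = [(+3.67)·45 − (+3.11)·35] / -2525 = -0.02230
∂h/∂y = [(-165)·(+3.11) − (-140)·(+3.67)] / -2525 = -0.0002574
h(482020, 3088684) = 387.98 + (-0.02230)·(-80) + (-0.0002574)·(330) = 387.98 +1.784 -0.085 = 389.679 m.

389.7 m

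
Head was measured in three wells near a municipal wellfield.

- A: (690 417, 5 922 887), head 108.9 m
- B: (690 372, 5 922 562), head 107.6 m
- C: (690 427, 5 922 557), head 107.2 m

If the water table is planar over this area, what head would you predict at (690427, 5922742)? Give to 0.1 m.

Differences from A: to B (Δx, Δy, Δh) = (-45, -325, -1.3); to C = (10, -330, -1.7).
Determinant of the coordinate differences = (-45)·(-330) − 10·(-325) = 18100.
∂h/∂x = [(-1.3)·(-330) − (-1.7)·(-325)] / 18100 = -0.006823
∂h/∂y = [(-45)·(-1.7) − 10·(-1.3)] / 18100 = +0.004945
h(690427, 5922742) = 108.9 + (-0.006823)·(10) + (+0.004945)·(-145) = 108.9 -0.068 -0.717 = 108.115 m.

108.1 m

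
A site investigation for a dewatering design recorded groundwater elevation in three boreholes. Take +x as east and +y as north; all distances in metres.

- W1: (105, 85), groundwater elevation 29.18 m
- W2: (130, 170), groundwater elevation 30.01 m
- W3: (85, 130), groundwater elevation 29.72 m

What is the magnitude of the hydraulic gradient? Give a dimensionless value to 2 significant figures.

0.011

Taking W1 as reference: W2−W1 = (25, 85, +0.83); W3−W1 = (-20, 45, +0.54).
Determinant of the coordinate differences = 25·45 − (-20)·85 = 2825.
∂h/∂x = [(+0.83)·45 − (+0.54)·85] / 2825 = -0.003027
∂h/∂y = [25·(+0.54) − (-20)·(+0.83)] / 2825 = +0.01065
|∇h| = √(-0.003027² + 0.01065²) = 0.01107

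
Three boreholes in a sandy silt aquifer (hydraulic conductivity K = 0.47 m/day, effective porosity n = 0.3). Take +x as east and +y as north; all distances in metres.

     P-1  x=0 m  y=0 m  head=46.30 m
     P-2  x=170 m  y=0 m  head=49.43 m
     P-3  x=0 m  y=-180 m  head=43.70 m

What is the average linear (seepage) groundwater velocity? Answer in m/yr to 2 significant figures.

∂h/∂x = (49.43 − 46.30) / (170 − 0) = +0.01841
∂h/∂y = (43.70 − 46.30) / (-180 − 0) = +0.01444
|∇h| = √(0.01841² + 0.01444²) = 0.0234
Seepage velocity v = K·i/n = 0.47 × 0.0234 / 0.3 = 0.03666 m/day = 13.39 m/yr.

13 m/yr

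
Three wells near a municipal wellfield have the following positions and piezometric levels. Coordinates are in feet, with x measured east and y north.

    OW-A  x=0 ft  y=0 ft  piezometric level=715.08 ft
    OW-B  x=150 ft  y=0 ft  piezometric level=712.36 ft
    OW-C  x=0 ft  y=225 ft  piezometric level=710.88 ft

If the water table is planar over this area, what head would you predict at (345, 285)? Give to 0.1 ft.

703.5 ft

∂h/∂x = (712.36 − 715.08) / (150 − 0) = -0.01813
∂h/∂y = (710.88 − 715.08) / (225 − 0) = -0.01867
h(345, 285) = 715.08 + (-0.01813)·(345) + (-0.01867)·(285) = 715.08 -6.256 -5.320 = 703.504 ft.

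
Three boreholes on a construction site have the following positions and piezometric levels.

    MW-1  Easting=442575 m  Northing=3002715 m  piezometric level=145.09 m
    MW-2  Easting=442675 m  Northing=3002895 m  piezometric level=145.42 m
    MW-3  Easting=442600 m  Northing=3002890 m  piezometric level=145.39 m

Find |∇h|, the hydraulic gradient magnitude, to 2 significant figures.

0.0017

Differences from MW-1: to MW-2 (Δx, Δy, Δh) = (100, 180, +0.33); to MW-3 = (25, 175, +0.30).
Solve a·Δx + b·Δy = Δh: det = 100·175 − 25·180 = 13000.
∂h/∂x = [(+0.33)·175 − (+0.30)·180] / 13000 = +0.0002885
∂h/∂y = [100·(+0.30) − 25·(+0.33)] / 13000 = +0.001673
|∇h| = √(0.0002885² + 0.001673²) = 0.001698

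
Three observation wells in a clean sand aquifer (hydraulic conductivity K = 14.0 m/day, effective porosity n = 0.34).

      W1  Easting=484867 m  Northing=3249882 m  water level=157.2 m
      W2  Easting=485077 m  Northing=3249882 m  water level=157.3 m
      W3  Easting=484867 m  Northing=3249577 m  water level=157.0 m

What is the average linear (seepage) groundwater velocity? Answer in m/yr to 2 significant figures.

∂h/∂x = (157.3 − 157.2) / (485077 − 484867) = +0.0004762
∂h/∂y = (157.0 − 157.2) / (3249577 − 3249882) = +0.0006557
|∇h| = √(0.0004762² + 0.0006557²) = 0.0008104
Seepage velocity v = K·i/n = 14.0 × 0.0008104 / 0.34 = 0.03337 m/day = 12.19 m/yr.

12 m/yr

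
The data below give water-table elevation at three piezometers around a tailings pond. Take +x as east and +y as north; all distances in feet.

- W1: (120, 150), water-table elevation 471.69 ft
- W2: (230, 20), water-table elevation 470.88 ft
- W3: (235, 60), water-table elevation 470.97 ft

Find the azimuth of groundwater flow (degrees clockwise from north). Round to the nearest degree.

Differences from W1: to W2 (Δx, Δy, Δh) = (110, -130, -0.81); to W3 = (115, -90, -0.72).
Solve a·Δx + b·Δy = Δh: det = 110·(-90) − 115·(-130) = 5050.
∂h/∂x = [(-0.81)·(-90) − (-0.72)·(-130)] / 5050 = -0.004099
∂h/∂y = [110·(-0.72) − 115·(-0.81)] / 5050 = +0.002762
Flow direction (−∇h) has components (+0.004099 E, -0.002762 N).
Azimuth = atan2(E, N) = atan2(+0.004099, -0.002762) = 124.0° ≈ 124°.

124°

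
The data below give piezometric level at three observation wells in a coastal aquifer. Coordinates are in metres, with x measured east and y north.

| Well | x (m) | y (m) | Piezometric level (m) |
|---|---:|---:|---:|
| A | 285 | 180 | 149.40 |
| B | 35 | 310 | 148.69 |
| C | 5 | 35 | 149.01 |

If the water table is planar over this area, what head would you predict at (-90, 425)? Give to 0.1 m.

Differences from A: to B (Δx, Δy, Δh) = (-250, 130, -0.71); to C = (-280, -145, -0.39).
Determinant of the coordinate differences = (-250)·(-145) − (-280)·130 = 72650.
∂h/∂x = [(-0.71)·(-145) − (-0.39)·130] / 72650 = +0.002115
∂h/∂y = [(-250)·(-0.39) − (-280)·(-0.71)] / 72650 = -0.001394
h(-90, 425) = 149.40 + (+0.002115)·(-375) + (-0.001394)·(245) = 149.40 -0.793 -0.342 = 148.265 m.

148.3 m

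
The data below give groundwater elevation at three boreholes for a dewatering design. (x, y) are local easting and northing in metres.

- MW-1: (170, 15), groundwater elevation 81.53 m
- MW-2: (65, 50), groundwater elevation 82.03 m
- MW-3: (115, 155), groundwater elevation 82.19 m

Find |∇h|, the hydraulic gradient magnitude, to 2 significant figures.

0.0049

With h = a·x + b·y + c and MW-1 as origin, the differences give:
  (-105)·a + 35·b = +0.50
  (-55)·a + 140·b = +0.66
Eliminate b (×140 and ×35, subtract): -12775·a = 46.900 → a = ∂h/∂x = -0.003671
Back-substitute: b = ∂h/∂y = +0.003272.
|∇h| = √(-0.003671² + 0.003272²) = 0.004918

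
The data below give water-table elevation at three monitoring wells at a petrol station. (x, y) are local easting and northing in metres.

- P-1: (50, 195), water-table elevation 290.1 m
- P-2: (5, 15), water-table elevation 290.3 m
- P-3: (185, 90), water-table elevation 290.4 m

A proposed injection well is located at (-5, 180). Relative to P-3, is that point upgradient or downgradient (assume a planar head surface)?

Taking P-1 as reference: P-2−P-1 = (-45, -180, +0.2); P-3−P-1 = (135, -105, +0.3).
Solve a·Δx + b·Δy = Δh: det = (-45)·(-105) − 135·(-180) = 29025.
∂h/∂x = [(+0.2)·(-105) − (+0.3)·(-180)] / 29025 = +0.001137
∂h/∂y = [(-45)·(+0.3) − 135·(+0.2)] / 29025 = -0.001395
Head at (-5, 180) = 290.1 + (+0.001137)·(-55) + (-0.001395)·(-15) = 290.06 m.
That is lower than the 290.4 m at P-3, so the point is downgradient.

downgradient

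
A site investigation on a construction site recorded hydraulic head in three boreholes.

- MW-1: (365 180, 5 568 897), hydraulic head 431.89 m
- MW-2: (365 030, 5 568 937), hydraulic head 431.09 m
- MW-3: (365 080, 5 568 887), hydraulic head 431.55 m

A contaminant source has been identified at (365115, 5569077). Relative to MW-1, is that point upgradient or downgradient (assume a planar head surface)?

downgradient

Taking MW-1 as reference: MW-2−MW-1 = (-150, 40, -0.80); MW-3−MW-1 = (-100, -10, -0.34).
Solve a·Δx + b·Δy = Δh: det = (-150)·(-10) − (-100)·40 = 5500.
∂h/∂x = [(-0.80)·(-10) − (-0.34)·40] / 5500 = +0.003927
∂h/∂y = [(-150)·(-0.34) − (-100)·(-0.80)] / 5500 = -0.005273
Head at (365115, 5569077) = 431.89 + (+0.003927)·(-65) + (-0.005273)·(180) = 430.69 m.
That is lower than the 431.89 m at MW-1, so the point is downgradient.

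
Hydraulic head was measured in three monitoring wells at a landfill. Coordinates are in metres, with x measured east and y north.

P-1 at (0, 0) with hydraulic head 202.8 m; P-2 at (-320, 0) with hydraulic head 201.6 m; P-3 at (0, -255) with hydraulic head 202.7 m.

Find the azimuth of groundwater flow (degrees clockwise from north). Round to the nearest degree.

264°

∂h/∂x = (201.6 − 202.8) / (-320 − 0) = +0.003750
∂h/∂y = (202.7 − 202.8) / (-255 − 0) = +0.0003922
Flow direction (−∇h) has components (-0.003750 E, -0.0003922 N).
Azimuth = atan2(E, N) = atan2(-0.003750, -0.0003922) = 264.0° ≈ 264°.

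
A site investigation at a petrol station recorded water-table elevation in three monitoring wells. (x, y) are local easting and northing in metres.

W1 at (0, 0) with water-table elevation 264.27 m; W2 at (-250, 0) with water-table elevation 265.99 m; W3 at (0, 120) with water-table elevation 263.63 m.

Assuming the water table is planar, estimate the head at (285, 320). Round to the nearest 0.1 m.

260.6 m

∂h/∂x = (265.99 − 264.27) / (-250 − 0) = -0.006880
∂h/∂y = (263.63 − 264.27) / (120 − 0) = -0.005333
h(285, 320) = 264.27 + (-0.006880)·(285) + (-0.005333)·(320) = 264.27 -1.961 -1.707 = 260.603 m.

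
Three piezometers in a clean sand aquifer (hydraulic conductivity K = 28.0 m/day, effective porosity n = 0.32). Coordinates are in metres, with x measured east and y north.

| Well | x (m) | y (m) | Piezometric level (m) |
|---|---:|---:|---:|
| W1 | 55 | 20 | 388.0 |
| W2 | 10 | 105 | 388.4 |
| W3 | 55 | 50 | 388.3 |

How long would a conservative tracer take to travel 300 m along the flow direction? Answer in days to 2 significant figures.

240 days

With h = a·x + b·y + c and W1 as origin, the differences give:
  (-45)·a + 85·b = +0.4
  0·a + 30·b = +0.3
Eliminate b (×30 and ×85, subtract): -1350·a = -13.50 → a = ∂h/∂x = +0.01000
Back-substitute: b = ∂h/∂y = +0.01000.
|∇h| = √(0.01000² + 0.01000²) = 0.01414
Seepage velocity v = K·i/n = 28.0 × 0.01414 / 0.32 = 1.237 m/day.
t = 300 / 1.237 = 242.5 days.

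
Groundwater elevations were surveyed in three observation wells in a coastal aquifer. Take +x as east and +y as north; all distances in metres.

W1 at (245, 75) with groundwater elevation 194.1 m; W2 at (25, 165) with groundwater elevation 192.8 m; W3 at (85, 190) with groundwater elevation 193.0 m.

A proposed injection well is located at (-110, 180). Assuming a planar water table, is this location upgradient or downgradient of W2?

With h = a·x + b·y + c and W1 as origin, the differences give:
  (-220)·a + 90·b = -1.3
  (-160)·a + 115·b = -1.1
Eliminate b (×115 and ×90, subtract): -10900·a = -50.50 → a = ∂h/∂x = +0.004633
Back-substitute: b = ∂h/∂y = -0.003119.
Head at (-110, 180) = 194.1 + (+0.004633)·(-355) + (-0.003119)·(105) = 192.13 m.
That is lower than the 192.8 m at W2, so the point is downgradient.

downgradient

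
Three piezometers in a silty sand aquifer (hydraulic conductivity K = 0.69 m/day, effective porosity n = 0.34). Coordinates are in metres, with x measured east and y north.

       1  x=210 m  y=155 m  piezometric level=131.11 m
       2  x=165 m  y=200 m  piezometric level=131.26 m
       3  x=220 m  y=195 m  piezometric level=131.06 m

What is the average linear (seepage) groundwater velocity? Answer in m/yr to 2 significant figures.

2.7 m/yr

Taking 1 as reference: 2−1 = (-45, 45, +0.15); 3−1 = (10, 40, -0.05).
Solve a·Δx + b·Δy = Δh: det = (-45)·40 − 10·45 = -2250.
∂h/∂x = [(+0.15)·40 − (-0.05)·45] / -2250 = -0.003667
∂h/∂y = [(-45)·(-0.05) − 10·(+0.15)] / -2250 = -0.0003333
|∇h| = √(-0.003667² + -0.0003333²) = 0.003682
Seepage velocity v = K·i/n = 0.69 × 0.003682 / 0.34 = 0.007472 m/day = 2.729 m/yr.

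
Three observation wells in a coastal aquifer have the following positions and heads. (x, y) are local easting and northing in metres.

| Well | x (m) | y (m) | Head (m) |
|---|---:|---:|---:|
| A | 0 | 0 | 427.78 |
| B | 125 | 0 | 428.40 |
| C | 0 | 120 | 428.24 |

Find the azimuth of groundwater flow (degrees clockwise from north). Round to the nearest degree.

232°

∂h/∂x = (428.40 − 427.78) / (125 − 0) = +0.004960
∂h/∂y = (428.24 − 427.78) / (120 − 0) = +0.003833
Flow direction (−∇h) has components (-0.004960 E, -0.003833 N).
Azimuth = atan2(E, N) = atan2(-0.004960, -0.003833) = 232.3° ≈ 232°.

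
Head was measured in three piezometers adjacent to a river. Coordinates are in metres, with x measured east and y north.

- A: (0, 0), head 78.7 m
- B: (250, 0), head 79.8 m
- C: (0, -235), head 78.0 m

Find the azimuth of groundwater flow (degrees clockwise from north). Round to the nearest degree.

236°

∂h/∂x = (79.8 − 78.7) / (250 − 0) = +0.004400
∂h/∂y = (78.0 − 78.7) / (-235 − 0) = +0.002979
Flow direction (−∇h) has components (-0.004400 E, -0.002979 N).
Azimuth = atan2(E, N) = atan2(-0.004400, -0.002979) = 235.9° ≈ 236°.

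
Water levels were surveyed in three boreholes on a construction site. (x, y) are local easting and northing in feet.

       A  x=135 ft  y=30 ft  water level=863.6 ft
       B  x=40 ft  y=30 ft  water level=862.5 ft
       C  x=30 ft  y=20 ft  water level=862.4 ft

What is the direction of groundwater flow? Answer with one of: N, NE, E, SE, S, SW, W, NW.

W

Taking A as reference: B−A = (-95, 0, -1.1); C−A = (-105, -10, -1.2).
Solve a·Δx + b·Δy = Δh: det = (-95)·(-10) − (-105)·0 = 950.
∂h/∂x = [(-1.1)·(-10) − (-1.2)·0] / 950 = +0.01158
∂h/∂y = [(-95)·(-1.2) − (-105)·(-1.1)] / 950 = -0.001579
Flow = −∇h = (-0.01158 east, +0.001579 north), which points west.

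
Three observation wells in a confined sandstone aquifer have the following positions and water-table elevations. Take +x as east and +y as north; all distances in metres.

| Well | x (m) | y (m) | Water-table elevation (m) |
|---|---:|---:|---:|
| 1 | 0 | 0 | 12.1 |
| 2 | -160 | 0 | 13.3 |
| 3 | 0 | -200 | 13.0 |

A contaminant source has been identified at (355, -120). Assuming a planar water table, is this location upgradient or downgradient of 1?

∂h/∂x = (13.3 − 12.1) / (-160 − 0) = -0.007500
∂h/∂y = (13.0 − 12.1) / (-200 − 0) = -0.004500
Head at (355, -120) = 12.1 + (-0.007500)·(355) + (-0.004500)·(-120) = 9.98 m.
That is lower than the 12.1 m at 1, so the point is downgradient.

downgradient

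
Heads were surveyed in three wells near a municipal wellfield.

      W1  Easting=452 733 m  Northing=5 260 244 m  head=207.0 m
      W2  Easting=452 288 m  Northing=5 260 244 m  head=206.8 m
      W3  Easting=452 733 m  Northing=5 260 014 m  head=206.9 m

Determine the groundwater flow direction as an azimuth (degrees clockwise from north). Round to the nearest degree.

∂h/∂x = (206.8 − 207.0) / (452288 − 452733) = +0.0004494
∂h/∂y = (206.9 − 207.0) / (5260014 − 5260244) = +0.0004348
Flow direction (−∇h) has components (-0.0004494 E, -0.0004348 N).
Azimuth = atan2(E, N) = atan2(-0.0004494, -0.0004348) = 225.9° ≈ 226°.

226°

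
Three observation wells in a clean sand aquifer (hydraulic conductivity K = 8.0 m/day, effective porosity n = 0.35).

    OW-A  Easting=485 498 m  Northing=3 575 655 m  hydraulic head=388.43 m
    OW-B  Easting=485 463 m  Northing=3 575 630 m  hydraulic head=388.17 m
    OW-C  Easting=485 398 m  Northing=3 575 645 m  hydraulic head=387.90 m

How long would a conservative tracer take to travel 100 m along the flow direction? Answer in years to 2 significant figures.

2.0 years

Three-point gradient (reference OW-A): Δ to OW-B = (-35, -25, -0.26), Δ to OW-C = (-100, -10, -0.53).
∂h/∂x = +0.004953, ∂h/∂y = +0.003465 (det = -2150).
|∇h| = √(0.004953² + 0.003465²) = 0.006045
Seepage velocity v = K·i/n = 8.0 × 0.006045 / 0.35 = 0.1382 m/day.
t = 100 / 0.1382 = 723.6 days = 1.98 years.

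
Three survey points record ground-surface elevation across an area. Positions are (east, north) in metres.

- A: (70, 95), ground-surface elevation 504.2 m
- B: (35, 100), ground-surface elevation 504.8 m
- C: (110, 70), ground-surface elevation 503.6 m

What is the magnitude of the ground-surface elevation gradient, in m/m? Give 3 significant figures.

0.0183 m/m

Three-point gradient (reference A): Δ to B = (-35, 5, +0.6), Δ to C = (40, -25, -0.6).
∂z/∂x = -0.01778, ∂z/∂y = -0.004444 (det = 675).
|∇f| = √(-0.01778² + -0.004444²) = 0.01833 m/m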